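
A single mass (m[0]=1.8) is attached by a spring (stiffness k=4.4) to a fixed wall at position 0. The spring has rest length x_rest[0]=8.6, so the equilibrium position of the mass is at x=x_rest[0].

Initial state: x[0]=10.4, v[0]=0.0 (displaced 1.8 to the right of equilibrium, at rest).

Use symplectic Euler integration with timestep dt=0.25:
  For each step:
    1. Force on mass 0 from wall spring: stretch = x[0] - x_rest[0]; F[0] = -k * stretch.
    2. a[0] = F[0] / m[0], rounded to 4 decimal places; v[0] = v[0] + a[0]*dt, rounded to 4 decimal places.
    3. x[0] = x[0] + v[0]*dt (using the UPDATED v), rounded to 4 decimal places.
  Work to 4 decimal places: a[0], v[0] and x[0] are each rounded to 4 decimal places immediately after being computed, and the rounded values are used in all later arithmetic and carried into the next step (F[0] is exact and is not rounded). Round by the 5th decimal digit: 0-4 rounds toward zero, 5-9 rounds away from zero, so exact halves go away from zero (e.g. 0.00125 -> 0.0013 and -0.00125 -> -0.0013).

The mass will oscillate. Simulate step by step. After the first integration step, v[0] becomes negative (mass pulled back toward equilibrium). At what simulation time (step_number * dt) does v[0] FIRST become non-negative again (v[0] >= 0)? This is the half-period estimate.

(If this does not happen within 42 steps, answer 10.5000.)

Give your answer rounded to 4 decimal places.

Answer: 2.0000

Derivation:
Step 0: x=[10.4000] v=[0.0000]
Step 1: x=[10.1250] v=[-1.1000]
Step 2: x=[9.6170] v=[-2.0320]
Step 3: x=[8.9536] v=[-2.6535]
Step 4: x=[8.2362] v=[-2.8696]
Step 5: x=[7.5744] v=[-2.6473]
Step 6: x=[7.0693] v=[-2.0206]
Step 7: x=[6.7980] v=[-1.0852]
Step 8: x=[6.8020] v=[0.0160]
First v>=0 after going negative at step 8, time=2.0000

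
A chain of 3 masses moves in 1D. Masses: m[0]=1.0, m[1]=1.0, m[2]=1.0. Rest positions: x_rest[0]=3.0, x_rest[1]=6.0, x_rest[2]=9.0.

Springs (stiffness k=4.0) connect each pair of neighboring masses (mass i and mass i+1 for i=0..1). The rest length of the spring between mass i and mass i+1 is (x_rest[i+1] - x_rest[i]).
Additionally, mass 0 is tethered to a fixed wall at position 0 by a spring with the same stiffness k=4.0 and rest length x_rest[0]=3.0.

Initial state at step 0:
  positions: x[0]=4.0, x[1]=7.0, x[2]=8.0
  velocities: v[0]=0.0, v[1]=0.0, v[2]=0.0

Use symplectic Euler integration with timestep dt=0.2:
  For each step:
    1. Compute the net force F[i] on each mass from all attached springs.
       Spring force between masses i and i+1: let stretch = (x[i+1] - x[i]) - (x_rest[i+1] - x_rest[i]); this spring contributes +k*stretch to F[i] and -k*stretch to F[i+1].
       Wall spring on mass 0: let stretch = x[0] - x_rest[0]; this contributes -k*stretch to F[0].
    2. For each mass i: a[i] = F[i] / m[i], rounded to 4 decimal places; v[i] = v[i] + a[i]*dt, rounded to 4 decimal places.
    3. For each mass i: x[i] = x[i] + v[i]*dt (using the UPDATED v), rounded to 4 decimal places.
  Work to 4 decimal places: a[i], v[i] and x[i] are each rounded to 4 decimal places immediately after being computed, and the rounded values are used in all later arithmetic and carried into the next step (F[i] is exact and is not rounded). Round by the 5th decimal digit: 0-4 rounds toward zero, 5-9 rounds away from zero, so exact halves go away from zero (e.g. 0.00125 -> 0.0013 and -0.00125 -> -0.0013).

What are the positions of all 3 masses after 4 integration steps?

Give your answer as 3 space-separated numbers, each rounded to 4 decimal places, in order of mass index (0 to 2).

Step 0: x=[4.0000 7.0000 8.0000] v=[0.0000 0.0000 0.0000]
Step 1: x=[3.8400 6.6800 8.3200] v=[-0.8000 -1.6000 1.6000]
Step 2: x=[3.5200 6.1680 8.8576] v=[-1.6000 -2.5600 2.6880]
Step 3: x=[3.0605 5.6627 9.4449] v=[-2.2976 -2.5267 2.9363]
Step 4: x=[2.5277 5.3462 9.9070] v=[-2.6642 -1.5827 2.3105]

Answer: 2.5277 5.3462 9.9070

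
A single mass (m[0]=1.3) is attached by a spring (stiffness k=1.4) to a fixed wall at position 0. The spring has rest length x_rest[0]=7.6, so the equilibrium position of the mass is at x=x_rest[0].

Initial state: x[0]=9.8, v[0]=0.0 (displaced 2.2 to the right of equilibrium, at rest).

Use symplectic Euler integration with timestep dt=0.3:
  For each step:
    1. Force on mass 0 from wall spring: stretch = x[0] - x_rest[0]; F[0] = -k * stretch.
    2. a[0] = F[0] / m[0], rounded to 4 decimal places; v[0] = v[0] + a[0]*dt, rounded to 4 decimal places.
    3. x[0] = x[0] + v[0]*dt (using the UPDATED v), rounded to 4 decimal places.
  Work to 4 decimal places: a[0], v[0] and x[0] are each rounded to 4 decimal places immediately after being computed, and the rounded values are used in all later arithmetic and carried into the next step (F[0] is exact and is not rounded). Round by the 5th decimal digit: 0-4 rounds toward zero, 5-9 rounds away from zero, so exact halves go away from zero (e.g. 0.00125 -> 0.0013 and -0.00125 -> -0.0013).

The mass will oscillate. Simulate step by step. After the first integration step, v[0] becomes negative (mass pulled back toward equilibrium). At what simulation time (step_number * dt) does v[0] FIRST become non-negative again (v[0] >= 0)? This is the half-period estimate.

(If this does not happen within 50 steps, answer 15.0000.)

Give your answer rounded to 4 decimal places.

Answer: 3.3000

Derivation:
Step 0: x=[9.8000] v=[0.0000]
Step 1: x=[9.5868] v=[-0.7108]
Step 2: x=[9.1810] v=[-1.3527]
Step 3: x=[8.6220] v=[-1.8635]
Step 4: x=[7.9639] v=[-2.1937]
Step 5: x=[7.2705] v=[-2.3113]
Step 6: x=[6.6090] v=[-2.2049]
Step 7: x=[6.0436] v=[-1.8847]
Step 8: x=[5.6290] v=[-1.3819]
Step 9: x=[5.4055] v=[-0.7451]
Step 10: x=[5.3947] v=[-0.0361]
Step 11: x=[5.5976] v=[0.6764]
First v>=0 after going negative at step 11, time=3.3000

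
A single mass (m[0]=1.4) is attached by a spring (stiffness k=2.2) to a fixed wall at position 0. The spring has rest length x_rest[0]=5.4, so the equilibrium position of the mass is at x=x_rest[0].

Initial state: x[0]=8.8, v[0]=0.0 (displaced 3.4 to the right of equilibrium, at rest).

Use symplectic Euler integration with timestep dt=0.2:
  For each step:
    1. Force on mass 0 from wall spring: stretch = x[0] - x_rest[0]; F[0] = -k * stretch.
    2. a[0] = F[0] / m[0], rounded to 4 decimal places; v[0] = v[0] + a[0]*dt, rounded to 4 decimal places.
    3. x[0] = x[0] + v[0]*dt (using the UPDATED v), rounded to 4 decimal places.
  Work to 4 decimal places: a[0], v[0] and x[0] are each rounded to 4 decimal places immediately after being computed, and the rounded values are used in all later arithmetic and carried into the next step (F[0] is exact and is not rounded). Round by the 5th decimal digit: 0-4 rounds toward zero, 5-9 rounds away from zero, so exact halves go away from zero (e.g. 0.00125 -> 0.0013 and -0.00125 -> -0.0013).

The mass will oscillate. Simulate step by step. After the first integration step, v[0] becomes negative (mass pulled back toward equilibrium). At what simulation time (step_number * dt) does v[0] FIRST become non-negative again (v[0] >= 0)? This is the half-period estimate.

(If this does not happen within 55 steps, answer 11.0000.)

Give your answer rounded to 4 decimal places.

Step 0: x=[8.8000] v=[0.0000]
Step 1: x=[8.5863] v=[-1.0686]
Step 2: x=[8.1723] v=[-2.0700]
Step 3: x=[7.5840] v=[-2.9413]
Step 4: x=[6.8585] v=[-3.6277]
Step 5: x=[6.0413] v=[-4.0861]
Step 6: x=[5.1838] v=[-4.2877]
Step 7: x=[4.3398] v=[-4.2198]
Step 8: x=[3.5625] v=[-3.8866]
Step 9: x=[2.9007] v=[-3.3091]
Step 10: x=[2.3960] v=[-2.5236]
Step 11: x=[2.0801] v=[-1.5795]
Step 12: x=[1.9729] v=[-0.5361]
Step 13: x=[2.0811] v=[0.5410]
First v>=0 after going negative at step 13, time=2.6000

Answer: 2.6000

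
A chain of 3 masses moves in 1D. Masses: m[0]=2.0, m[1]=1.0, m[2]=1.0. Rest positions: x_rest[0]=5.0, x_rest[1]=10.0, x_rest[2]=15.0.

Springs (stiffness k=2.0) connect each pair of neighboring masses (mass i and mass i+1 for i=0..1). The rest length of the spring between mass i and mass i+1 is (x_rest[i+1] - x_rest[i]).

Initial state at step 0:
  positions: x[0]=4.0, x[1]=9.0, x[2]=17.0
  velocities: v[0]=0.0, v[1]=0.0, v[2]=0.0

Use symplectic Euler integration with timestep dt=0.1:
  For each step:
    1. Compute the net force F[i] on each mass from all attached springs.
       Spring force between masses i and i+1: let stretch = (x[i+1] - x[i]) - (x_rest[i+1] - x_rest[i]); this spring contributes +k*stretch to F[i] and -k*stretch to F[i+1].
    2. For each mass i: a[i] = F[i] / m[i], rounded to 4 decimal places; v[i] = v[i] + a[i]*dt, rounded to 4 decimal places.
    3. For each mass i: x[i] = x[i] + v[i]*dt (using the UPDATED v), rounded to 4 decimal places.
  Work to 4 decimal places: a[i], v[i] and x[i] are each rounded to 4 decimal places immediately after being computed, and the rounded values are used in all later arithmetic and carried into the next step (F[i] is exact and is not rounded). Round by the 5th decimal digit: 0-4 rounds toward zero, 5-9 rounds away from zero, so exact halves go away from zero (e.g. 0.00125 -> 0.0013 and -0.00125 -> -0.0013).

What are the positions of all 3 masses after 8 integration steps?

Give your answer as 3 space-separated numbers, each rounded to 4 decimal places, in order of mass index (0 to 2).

Step 0: x=[4.0000 9.0000 17.0000] v=[0.0000 0.0000 0.0000]
Step 1: x=[4.0000 9.0600 16.9400] v=[0.0000 0.6000 -0.6000]
Step 2: x=[4.0006 9.1764 16.8224] v=[0.0060 1.1640 -1.1760]
Step 3: x=[4.0030 9.3422 16.6519] v=[0.0236 1.6580 -1.7052]
Step 4: x=[4.0088 9.5474 16.4352] v=[0.0575 2.0521 -2.1671]
Step 5: x=[4.0199 9.7796 16.1807] v=[0.1114 2.3219 -2.5447]
Step 6: x=[4.0386 10.0246 15.8982] v=[0.1874 2.4502 -2.8249]
Step 7: x=[4.0672 10.2674 15.5982] v=[0.2860 2.4277 -2.9996]
Step 8: x=[4.1078 10.4928 15.2916] v=[0.4060 2.2538 -3.0658]

Answer: 4.1078 10.4928 15.2916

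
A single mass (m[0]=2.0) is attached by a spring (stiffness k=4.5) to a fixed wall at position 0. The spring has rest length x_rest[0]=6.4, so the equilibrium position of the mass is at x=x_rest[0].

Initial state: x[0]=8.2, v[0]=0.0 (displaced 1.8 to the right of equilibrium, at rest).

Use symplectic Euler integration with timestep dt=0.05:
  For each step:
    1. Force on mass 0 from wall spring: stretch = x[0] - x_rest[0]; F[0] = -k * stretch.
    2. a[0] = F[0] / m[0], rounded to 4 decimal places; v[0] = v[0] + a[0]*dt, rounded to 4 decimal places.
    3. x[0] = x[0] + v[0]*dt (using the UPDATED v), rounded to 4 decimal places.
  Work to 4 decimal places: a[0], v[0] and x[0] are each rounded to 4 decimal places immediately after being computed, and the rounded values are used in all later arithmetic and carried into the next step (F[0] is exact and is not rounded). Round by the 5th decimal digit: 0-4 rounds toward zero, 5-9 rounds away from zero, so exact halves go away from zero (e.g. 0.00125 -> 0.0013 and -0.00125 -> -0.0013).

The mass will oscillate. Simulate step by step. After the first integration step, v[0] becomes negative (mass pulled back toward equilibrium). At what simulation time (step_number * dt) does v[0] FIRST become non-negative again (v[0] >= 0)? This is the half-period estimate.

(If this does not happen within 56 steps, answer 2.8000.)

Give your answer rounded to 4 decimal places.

Answer: 2.1000

Derivation:
Step 0: x=[8.2000] v=[0.0000]
Step 1: x=[8.1899] v=[-0.2025]
Step 2: x=[8.1697] v=[-0.4039]
Step 3: x=[8.1396] v=[-0.6030]
Step 4: x=[8.0997] v=[-0.7987]
Step 5: x=[8.0502] v=[-0.9899]
Step 6: x=[7.9914] v=[-1.1756]
Step 7: x=[7.9237] v=[-1.3546]
Step 8: x=[7.8474] v=[-1.5260]
Step 9: x=[7.7630] v=[-1.6888]
Step 10: x=[7.6709] v=[-1.8421]
Step 11: x=[7.5716] v=[-1.9851]
Step 12: x=[7.4658] v=[-2.1169]
Step 13: x=[7.3540] v=[-2.2368]
Step 14: x=[7.2368] v=[-2.3441]
Step 15: x=[7.1149] v=[-2.4382]
Step 16: x=[6.9890] v=[-2.5186]
Step 17: x=[6.8598] v=[-2.5849]
Step 18: x=[6.7280] v=[-2.6366]
Step 19: x=[6.5943] v=[-2.6735]
Step 20: x=[6.4595] v=[-2.6954]
Step 21: x=[6.3244] v=[-2.7021]
Step 22: x=[6.1897] v=[-2.6936]
Step 23: x=[6.0562] v=[-2.6699]
Step 24: x=[5.9246] v=[-2.6312]
Step 25: x=[5.7957] v=[-2.5777]
Step 26: x=[5.6702] v=[-2.5097]
Step 27: x=[5.5488] v=[-2.4276]
Step 28: x=[5.4322] v=[-2.3318]
Step 29: x=[5.3211] v=[-2.2229]
Step 30: x=[5.2160] v=[-2.1015]
Step 31: x=[5.1176] v=[-1.9683]
Step 32: x=[5.0264] v=[-1.8240]
Step 33: x=[4.9429] v=[-1.6695]
Step 34: x=[4.8676] v=[-1.5056]
Step 35: x=[4.8009] v=[-1.3332]
Step 36: x=[4.7432] v=[-1.1533]
Step 37: x=[4.6949] v=[-0.9669]
Step 38: x=[4.6561] v=[-0.7751]
Step 39: x=[4.6272] v=[-0.5789]
Step 40: x=[4.6082] v=[-0.3795]
Step 41: x=[4.5993] v=[-0.1779]
Step 42: x=[4.6005] v=[0.0247]
First v>=0 after going negative at step 42, time=2.1000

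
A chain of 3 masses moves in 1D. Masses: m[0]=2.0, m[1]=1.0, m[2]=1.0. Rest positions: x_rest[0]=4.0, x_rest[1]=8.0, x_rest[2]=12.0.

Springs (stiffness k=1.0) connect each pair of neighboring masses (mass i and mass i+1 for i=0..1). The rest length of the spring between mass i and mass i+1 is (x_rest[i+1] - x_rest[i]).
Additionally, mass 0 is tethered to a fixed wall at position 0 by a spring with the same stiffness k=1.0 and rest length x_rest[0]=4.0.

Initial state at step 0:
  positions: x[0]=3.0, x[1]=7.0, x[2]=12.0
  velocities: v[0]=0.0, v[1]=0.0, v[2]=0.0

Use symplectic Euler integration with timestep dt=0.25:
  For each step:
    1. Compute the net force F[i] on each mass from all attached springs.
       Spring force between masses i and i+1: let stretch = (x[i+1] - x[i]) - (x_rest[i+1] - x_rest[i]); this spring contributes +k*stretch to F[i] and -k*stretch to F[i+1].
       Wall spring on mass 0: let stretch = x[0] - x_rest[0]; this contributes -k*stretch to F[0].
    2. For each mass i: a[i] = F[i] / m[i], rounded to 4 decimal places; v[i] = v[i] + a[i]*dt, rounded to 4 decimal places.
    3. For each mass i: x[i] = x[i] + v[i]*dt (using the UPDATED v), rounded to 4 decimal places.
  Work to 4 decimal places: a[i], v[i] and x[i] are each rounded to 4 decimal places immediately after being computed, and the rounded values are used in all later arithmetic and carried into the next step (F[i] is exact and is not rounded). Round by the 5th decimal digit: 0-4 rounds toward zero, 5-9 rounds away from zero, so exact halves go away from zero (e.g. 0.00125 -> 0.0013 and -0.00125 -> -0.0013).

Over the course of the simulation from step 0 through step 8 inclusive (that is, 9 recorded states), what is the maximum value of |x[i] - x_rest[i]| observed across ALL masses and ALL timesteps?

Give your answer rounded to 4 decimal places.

Answer: 1.0381

Derivation:
Step 0: x=[3.0000 7.0000 12.0000] v=[0.0000 0.0000 0.0000]
Step 1: x=[3.0313 7.0625 11.9375] v=[0.1250 0.2500 -0.2500]
Step 2: x=[3.0938 7.1778 11.8203] v=[0.2500 0.4610 -0.4688]
Step 3: x=[3.1873 7.3280 11.6630] v=[0.3738 0.6006 -0.6294]
Step 4: x=[3.3106 7.4903 11.4847] v=[0.4930 0.6492 -0.7132]
Step 5: x=[3.4610 7.6410 11.3068] v=[0.6017 0.6029 -0.7118]
Step 6: x=[3.6339 7.7596 11.1497] v=[0.6916 0.4744 -0.6283]
Step 7: x=[3.8222 7.8322 11.0308] v=[0.7531 0.2905 -0.4758]
Step 8: x=[4.0164 7.8541 10.9619] v=[0.7766 0.0877 -0.2755]
Max displacement = 1.0381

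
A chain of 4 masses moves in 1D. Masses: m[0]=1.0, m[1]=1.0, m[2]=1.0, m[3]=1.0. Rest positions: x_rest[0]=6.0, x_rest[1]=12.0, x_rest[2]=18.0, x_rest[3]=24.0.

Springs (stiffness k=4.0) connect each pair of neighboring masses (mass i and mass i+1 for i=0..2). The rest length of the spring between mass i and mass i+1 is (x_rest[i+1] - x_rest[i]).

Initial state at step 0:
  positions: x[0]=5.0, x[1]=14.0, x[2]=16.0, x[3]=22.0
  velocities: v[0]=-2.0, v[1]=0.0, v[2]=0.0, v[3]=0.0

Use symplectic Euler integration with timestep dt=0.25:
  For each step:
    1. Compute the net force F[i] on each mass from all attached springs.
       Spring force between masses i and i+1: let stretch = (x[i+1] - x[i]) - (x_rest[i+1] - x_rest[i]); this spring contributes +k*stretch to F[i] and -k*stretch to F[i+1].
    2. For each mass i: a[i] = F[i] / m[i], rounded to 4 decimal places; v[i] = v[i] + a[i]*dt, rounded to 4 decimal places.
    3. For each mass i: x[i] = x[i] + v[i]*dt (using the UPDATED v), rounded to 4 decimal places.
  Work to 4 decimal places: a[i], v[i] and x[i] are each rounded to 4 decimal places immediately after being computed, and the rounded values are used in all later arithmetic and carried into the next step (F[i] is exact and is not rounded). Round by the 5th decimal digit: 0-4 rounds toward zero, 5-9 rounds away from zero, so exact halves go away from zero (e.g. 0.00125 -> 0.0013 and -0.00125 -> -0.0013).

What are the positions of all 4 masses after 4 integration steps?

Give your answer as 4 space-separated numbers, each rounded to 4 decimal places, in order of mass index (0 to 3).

Step 0: x=[5.0000 14.0000 16.0000 22.0000] v=[-2.0000 0.0000 0.0000 0.0000]
Step 1: x=[5.2500 12.2500 17.0000 22.0000] v=[1.0000 -7.0000 4.0000 0.0000]
Step 2: x=[5.7500 9.9375 18.0625 22.2500] v=[2.0000 -9.2500 4.2500 1.0000]
Step 3: x=[5.7969 8.6094 18.1406 22.9531] v=[0.1875 -5.3125 0.3125 2.8125]
Step 4: x=[5.0469 8.9610 17.0391 23.9531] v=[-3.0000 1.4062 -4.4062 4.0000]

Answer: 5.0469 8.9610 17.0391 23.9531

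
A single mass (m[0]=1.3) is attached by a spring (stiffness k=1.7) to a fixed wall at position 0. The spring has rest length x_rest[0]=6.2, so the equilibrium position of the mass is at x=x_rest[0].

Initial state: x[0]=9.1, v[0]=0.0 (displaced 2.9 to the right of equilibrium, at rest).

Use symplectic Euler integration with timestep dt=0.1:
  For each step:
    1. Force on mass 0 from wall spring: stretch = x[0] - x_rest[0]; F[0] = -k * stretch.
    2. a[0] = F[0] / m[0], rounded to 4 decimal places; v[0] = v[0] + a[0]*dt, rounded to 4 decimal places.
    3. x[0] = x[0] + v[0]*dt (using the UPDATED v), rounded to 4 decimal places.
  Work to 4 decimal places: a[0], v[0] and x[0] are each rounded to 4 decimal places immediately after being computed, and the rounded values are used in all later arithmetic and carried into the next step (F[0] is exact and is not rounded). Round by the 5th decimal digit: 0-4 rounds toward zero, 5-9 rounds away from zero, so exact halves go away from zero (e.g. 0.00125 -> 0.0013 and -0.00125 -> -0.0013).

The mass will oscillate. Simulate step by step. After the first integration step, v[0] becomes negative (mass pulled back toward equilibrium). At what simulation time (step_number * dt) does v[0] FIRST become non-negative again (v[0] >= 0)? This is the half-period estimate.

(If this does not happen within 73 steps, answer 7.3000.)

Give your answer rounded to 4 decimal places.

Step 0: x=[9.1000] v=[0.0000]
Step 1: x=[9.0621] v=[-0.3792]
Step 2: x=[8.9868] v=[-0.7535]
Step 3: x=[8.8750] v=[-1.1179]
Step 4: x=[8.7282] v=[-1.4677]
Step 5: x=[8.5484] v=[-1.7983]
Step 6: x=[8.3379] v=[-2.1054]
Step 7: x=[8.0994] v=[-2.3850]
Step 8: x=[7.8361] v=[-2.6334]
Step 9: x=[7.5514] v=[-2.8474]
Step 10: x=[7.2490] v=[-3.0241]
Step 11: x=[6.9329] v=[-3.1613]
Step 12: x=[6.6072] v=[-3.2571]
Step 13: x=[6.2762] v=[-3.3104]
Step 14: x=[5.9442] v=[-3.3204]
Step 15: x=[5.6155] v=[-3.2870]
Step 16: x=[5.2944] v=[-3.2106]
Step 17: x=[4.9852] v=[-3.0922]
Step 18: x=[4.6919] v=[-2.9333]
Step 19: x=[4.4183] v=[-2.7361]
Step 20: x=[4.1680] v=[-2.5031]
Step 21: x=[3.9443] v=[-2.2374]
Step 22: x=[3.7501] v=[-1.9424]
Step 23: x=[3.5879] v=[-1.6220]
Step 24: x=[3.4599] v=[-1.2804]
Step 25: x=[3.3677] v=[-0.9221]
Step 26: x=[3.3125] v=[-0.5517]
Step 27: x=[3.2951] v=[-0.1741]
Step 28: x=[3.3157] v=[0.2058]
First v>=0 after going negative at step 28, time=2.8000

Answer: 2.8000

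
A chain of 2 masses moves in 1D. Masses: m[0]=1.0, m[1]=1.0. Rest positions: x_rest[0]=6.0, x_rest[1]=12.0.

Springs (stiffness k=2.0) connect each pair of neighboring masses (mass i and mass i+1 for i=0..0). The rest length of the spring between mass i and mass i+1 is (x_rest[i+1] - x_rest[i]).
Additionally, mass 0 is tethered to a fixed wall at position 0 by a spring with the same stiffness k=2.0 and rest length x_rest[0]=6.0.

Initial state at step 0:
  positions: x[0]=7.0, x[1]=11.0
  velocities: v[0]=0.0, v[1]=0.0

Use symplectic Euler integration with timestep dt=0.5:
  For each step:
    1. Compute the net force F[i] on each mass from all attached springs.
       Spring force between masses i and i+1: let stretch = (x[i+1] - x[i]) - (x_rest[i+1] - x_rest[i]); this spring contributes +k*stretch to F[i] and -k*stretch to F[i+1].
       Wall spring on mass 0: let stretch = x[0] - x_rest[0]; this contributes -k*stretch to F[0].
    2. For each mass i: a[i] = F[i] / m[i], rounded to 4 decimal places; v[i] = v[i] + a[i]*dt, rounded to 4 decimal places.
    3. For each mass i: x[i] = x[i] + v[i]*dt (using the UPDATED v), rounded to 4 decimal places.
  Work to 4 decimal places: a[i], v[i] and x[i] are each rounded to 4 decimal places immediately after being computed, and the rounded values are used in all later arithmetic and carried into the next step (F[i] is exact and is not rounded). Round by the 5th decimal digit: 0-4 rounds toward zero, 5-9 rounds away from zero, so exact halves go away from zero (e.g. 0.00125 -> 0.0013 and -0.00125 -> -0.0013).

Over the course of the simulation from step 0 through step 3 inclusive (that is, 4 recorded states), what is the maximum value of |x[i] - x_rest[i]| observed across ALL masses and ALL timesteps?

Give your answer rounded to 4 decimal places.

Answer: 1.5000

Derivation:
Step 0: x=[7.0000 11.0000] v=[0.0000 0.0000]
Step 1: x=[5.5000 12.0000] v=[-3.0000 2.0000]
Step 2: x=[4.5000 12.7500] v=[-2.0000 1.5000]
Step 3: x=[5.3750 12.3750] v=[1.7500 -0.7500]
Max displacement = 1.5000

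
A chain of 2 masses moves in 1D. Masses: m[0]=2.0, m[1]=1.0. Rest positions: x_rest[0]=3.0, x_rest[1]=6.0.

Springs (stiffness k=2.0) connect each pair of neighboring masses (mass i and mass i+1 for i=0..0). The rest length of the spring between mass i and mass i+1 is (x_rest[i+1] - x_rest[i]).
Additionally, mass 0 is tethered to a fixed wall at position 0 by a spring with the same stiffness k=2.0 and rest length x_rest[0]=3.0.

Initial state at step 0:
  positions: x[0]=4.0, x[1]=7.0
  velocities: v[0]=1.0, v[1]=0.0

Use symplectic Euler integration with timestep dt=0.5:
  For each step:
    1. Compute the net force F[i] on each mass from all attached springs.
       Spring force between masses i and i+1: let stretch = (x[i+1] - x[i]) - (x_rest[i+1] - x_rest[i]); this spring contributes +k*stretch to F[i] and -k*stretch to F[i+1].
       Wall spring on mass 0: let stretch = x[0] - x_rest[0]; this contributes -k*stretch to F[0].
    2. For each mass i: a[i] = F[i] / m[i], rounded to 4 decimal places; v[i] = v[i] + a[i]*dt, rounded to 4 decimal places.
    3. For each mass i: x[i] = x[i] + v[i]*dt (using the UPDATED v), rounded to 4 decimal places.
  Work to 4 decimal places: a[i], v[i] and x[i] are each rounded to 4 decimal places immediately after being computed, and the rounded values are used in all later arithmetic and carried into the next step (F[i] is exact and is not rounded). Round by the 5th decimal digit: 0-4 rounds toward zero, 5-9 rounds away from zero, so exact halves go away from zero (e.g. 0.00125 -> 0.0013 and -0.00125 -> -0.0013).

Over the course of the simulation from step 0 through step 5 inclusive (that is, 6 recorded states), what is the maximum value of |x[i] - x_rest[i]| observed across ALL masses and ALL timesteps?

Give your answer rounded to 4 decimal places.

Answer: 1.2500

Derivation:
Step 0: x=[4.0000 7.0000] v=[1.0000 0.0000]
Step 1: x=[4.2500 7.0000] v=[0.5000 0.0000]
Step 2: x=[4.1250 7.1250] v=[-0.2500 0.2500]
Step 3: x=[3.7188 7.2500] v=[-0.8125 0.2500]
Step 4: x=[3.2657 7.1094] v=[-0.9063 -0.2812]
Step 5: x=[2.9571 6.5470] v=[-0.6173 -1.1249]
Max displacement = 1.2500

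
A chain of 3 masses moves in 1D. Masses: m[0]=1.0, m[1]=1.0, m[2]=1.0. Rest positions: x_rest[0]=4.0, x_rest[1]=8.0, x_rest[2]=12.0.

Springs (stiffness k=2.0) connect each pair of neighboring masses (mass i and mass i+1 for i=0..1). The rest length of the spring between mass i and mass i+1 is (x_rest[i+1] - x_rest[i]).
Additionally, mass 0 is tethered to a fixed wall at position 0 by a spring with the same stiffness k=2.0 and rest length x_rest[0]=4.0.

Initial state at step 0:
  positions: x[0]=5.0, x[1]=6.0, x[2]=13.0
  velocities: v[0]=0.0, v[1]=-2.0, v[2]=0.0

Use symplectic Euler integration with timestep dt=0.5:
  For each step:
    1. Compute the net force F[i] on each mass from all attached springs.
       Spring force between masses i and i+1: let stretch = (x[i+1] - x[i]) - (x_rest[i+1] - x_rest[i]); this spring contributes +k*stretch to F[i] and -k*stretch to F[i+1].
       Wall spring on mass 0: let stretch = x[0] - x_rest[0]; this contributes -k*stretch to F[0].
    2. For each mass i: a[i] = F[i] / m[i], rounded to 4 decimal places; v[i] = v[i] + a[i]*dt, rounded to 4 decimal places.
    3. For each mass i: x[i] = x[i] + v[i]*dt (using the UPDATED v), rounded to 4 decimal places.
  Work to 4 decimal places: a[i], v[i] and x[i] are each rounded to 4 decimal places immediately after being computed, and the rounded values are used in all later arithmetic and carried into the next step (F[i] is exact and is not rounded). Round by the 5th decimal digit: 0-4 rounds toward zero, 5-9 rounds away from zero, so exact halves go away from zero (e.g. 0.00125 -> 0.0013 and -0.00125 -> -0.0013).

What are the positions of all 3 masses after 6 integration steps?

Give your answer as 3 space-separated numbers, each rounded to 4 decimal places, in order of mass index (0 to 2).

Step 0: x=[5.0000 6.0000 13.0000] v=[0.0000 -2.0000 0.0000]
Step 1: x=[3.0000 8.0000 11.5000] v=[-4.0000 4.0000 -3.0000]
Step 2: x=[2.0000 9.2500 10.2500] v=[-2.0000 2.5000 -2.5000]
Step 3: x=[3.6250 7.3750 10.5000] v=[3.2500 -3.7500 0.5000]
Step 4: x=[5.3125 5.1875 11.1875] v=[3.3750 -4.3750 1.3750]
Step 5: x=[4.2813 6.0625 10.8750] v=[-2.0625 1.7500 -0.6250]
Step 6: x=[2.0000 8.4532 10.1563] v=[-4.5626 4.7813 -1.4375]

Answer: 2.0000 8.4532 10.1563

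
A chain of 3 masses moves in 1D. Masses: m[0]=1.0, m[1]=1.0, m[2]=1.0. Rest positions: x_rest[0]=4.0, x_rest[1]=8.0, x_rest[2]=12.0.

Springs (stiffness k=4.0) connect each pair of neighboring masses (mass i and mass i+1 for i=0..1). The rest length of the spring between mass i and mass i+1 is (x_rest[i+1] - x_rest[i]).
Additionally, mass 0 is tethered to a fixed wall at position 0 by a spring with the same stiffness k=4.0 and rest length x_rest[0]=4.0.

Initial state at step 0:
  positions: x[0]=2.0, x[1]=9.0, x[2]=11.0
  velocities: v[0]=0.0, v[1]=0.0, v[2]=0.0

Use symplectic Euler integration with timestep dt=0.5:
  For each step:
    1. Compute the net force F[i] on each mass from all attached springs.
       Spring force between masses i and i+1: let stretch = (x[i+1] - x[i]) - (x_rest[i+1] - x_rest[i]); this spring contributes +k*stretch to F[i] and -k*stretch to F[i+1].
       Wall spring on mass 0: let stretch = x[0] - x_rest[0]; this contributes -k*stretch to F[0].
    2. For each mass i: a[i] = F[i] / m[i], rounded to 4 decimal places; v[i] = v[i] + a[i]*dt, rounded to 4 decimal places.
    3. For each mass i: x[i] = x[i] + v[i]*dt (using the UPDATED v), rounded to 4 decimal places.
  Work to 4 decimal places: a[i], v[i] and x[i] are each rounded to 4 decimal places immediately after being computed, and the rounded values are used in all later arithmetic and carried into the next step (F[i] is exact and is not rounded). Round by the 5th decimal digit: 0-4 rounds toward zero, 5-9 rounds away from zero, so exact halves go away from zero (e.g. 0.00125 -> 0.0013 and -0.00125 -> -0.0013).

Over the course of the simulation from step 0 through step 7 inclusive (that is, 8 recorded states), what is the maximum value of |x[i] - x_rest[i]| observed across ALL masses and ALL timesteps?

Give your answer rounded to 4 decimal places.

Answer: 4.0000

Derivation:
Step 0: x=[2.0000 9.0000 11.0000] v=[0.0000 0.0000 0.0000]
Step 1: x=[7.0000 4.0000 13.0000] v=[10.0000 -10.0000 4.0000]
Step 2: x=[2.0000 11.0000 10.0000] v=[-10.0000 14.0000 -6.0000]
Step 3: x=[4.0000 8.0000 12.0000] v=[4.0000 -6.0000 4.0000]
Step 4: x=[6.0000 5.0000 14.0000] v=[4.0000 -6.0000 4.0000]
Step 5: x=[1.0000 12.0000 11.0000] v=[-10.0000 14.0000 -6.0000]
Step 6: x=[6.0000 7.0000 13.0000] v=[10.0000 -10.0000 4.0000]
Step 7: x=[6.0000 7.0000 13.0000] v=[0.0000 0.0000 0.0000]
Max displacement = 4.0000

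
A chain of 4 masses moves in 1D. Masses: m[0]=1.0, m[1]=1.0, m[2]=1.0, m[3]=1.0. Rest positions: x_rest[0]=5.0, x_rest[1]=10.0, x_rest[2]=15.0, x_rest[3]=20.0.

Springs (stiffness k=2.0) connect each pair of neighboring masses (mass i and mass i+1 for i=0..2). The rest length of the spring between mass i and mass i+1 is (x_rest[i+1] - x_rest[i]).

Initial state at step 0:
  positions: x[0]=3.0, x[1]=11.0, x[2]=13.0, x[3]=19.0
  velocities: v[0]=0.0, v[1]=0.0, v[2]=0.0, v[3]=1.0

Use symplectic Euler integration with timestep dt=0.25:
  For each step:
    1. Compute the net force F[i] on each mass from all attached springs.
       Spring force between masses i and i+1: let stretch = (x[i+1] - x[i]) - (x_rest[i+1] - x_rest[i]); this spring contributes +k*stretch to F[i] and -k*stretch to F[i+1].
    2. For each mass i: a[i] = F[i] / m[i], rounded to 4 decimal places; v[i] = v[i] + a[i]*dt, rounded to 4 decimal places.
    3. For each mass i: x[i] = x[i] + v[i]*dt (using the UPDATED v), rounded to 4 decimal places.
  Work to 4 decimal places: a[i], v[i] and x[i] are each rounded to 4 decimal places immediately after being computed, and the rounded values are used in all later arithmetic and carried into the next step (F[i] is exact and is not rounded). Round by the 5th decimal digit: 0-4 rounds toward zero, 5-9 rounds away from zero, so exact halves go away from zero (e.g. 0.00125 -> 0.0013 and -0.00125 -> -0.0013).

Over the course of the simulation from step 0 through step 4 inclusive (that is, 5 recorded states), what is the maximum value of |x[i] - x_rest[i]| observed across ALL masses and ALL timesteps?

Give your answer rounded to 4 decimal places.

Step 0: x=[3.0000 11.0000 13.0000 19.0000] v=[0.0000 0.0000 0.0000 1.0000]
Step 1: x=[3.3750 10.2500 13.5000 19.1250] v=[1.5000 -3.0000 2.0000 0.5000]
Step 2: x=[3.9844 9.0469 14.2969 19.1719] v=[2.4375 -4.8125 3.1875 0.1875]
Step 3: x=[4.6016 7.8672 15.0469 19.2344] v=[2.4688 -4.7188 3.0000 0.2500]
Step 4: x=[5.0020 7.1768 15.4229 19.3985] v=[1.6016 -2.7618 1.5039 0.6563]
Max displacement = 2.8232

Answer: 2.8232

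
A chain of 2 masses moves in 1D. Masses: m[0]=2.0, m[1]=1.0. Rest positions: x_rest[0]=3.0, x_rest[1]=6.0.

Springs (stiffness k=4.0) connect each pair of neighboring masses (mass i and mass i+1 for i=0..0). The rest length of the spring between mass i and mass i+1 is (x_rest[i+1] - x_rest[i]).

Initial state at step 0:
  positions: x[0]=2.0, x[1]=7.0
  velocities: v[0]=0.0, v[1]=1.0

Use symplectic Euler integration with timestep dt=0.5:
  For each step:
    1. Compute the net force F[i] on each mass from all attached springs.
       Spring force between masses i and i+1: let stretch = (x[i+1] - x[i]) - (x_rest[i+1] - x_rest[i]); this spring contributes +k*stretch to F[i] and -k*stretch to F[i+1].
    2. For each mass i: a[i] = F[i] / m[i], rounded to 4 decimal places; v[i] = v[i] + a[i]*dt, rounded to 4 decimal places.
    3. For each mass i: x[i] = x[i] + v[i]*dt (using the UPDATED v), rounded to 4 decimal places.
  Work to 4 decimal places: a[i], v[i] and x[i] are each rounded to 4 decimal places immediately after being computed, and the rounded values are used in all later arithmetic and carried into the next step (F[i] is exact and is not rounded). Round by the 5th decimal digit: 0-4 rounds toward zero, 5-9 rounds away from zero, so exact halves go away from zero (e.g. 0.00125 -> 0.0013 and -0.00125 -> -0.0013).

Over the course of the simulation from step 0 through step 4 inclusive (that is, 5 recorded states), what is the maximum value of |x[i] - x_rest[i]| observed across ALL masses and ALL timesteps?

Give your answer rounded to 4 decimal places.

Answer: 1.6250

Derivation:
Step 0: x=[2.0000 7.0000] v=[0.0000 1.0000]
Step 1: x=[3.0000 5.5000] v=[2.0000 -3.0000]
Step 2: x=[3.7500 4.5000] v=[1.5000 -2.0000]
Step 3: x=[3.3750 5.7500] v=[-0.7500 2.5000]
Step 4: x=[2.6875 7.6250] v=[-1.3750 3.7500]
Max displacement = 1.6250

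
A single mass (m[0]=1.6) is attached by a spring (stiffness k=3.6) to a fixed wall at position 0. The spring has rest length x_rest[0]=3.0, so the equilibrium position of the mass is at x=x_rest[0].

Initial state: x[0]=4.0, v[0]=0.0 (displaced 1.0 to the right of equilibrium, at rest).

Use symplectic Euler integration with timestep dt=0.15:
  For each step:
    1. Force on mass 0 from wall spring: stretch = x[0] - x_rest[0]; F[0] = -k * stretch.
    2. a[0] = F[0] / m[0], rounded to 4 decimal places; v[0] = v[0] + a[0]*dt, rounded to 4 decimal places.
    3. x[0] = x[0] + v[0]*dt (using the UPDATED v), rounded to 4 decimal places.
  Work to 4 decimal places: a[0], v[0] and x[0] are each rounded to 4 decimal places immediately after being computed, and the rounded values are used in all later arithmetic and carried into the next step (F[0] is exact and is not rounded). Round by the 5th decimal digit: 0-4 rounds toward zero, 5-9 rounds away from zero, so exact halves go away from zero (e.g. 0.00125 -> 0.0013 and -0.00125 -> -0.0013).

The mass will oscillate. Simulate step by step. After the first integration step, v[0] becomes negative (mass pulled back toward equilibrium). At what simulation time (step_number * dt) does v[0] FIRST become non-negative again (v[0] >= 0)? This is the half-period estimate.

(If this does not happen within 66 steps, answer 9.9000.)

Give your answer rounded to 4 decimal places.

Answer: 2.1000

Derivation:
Step 0: x=[4.0000] v=[0.0000]
Step 1: x=[3.9494] v=[-0.3375]
Step 2: x=[3.8507] v=[-0.6579]
Step 3: x=[3.7090] v=[-0.9450]
Step 4: x=[3.5314] v=[-1.1843]
Step 5: x=[3.3268] v=[-1.3637]
Step 6: x=[3.1057] v=[-1.4740]
Step 7: x=[2.8792] v=[-1.5097]
Step 8: x=[2.6589] v=[-1.4689]
Step 9: x=[2.4558] v=[-1.3538]
Step 10: x=[2.2803] v=[-1.1701]
Step 11: x=[2.1412] v=[-0.9272]
Step 12: x=[2.0456] v=[-0.6374]
Step 13: x=[1.9983] v=[-0.3153]
Step 14: x=[2.0017] v=[0.0228]
First v>=0 after going negative at step 14, time=2.1000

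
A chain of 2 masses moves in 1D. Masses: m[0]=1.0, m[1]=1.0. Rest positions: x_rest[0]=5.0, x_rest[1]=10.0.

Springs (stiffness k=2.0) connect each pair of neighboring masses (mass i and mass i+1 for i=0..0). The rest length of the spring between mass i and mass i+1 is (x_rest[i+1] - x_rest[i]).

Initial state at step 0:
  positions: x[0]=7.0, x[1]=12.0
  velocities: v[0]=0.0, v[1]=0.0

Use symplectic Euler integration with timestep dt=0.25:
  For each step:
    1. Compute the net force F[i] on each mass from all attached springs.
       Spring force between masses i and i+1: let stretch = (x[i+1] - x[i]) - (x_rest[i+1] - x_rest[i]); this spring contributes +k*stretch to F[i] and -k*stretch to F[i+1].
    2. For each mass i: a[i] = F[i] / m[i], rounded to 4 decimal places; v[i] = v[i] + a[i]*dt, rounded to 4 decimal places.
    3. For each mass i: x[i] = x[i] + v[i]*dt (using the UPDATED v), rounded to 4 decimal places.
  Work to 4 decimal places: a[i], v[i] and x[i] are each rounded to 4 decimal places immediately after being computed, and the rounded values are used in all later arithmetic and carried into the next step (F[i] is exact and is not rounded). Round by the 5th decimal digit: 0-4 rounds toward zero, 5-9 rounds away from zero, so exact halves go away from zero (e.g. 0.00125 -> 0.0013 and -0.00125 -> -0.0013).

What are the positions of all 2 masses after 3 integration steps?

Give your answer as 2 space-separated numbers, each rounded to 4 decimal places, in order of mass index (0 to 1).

Answer: 7.0000 12.0000

Derivation:
Step 0: x=[7.0000 12.0000] v=[0.0000 0.0000]
Step 1: x=[7.0000 12.0000] v=[0.0000 0.0000]
Step 2: x=[7.0000 12.0000] v=[0.0000 0.0000]
Step 3: x=[7.0000 12.0000] v=[0.0000 0.0000]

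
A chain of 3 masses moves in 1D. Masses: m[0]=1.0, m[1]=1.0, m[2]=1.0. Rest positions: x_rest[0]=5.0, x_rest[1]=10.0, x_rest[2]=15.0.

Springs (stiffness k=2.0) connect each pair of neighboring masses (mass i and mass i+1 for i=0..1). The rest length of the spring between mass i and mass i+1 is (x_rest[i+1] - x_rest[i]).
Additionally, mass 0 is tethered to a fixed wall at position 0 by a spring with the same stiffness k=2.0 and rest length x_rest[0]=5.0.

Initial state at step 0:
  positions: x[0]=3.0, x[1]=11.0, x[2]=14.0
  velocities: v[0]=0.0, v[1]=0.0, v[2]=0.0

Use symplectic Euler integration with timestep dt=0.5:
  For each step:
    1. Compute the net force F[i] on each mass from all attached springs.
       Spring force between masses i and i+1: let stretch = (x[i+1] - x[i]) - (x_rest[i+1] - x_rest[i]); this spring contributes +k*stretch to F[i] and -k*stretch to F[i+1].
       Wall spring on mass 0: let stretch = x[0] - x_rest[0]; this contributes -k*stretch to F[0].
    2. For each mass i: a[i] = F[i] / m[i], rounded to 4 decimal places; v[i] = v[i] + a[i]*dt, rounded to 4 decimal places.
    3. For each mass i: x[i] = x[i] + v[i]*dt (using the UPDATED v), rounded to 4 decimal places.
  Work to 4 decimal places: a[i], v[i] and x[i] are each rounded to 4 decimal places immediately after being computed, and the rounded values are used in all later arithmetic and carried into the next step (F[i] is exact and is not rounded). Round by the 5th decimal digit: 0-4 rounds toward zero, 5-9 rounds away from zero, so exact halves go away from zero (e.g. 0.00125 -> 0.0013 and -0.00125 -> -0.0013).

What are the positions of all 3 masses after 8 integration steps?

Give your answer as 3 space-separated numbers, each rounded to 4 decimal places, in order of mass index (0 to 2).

Answer: 4.0274 11.8711 14.9219

Derivation:
Step 0: x=[3.0000 11.0000 14.0000] v=[0.0000 0.0000 0.0000]
Step 1: x=[5.5000 8.5000 15.0000] v=[5.0000 -5.0000 2.0000]
Step 2: x=[6.7500 7.7500 15.2500] v=[2.5000 -1.5000 0.5000]
Step 3: x=[5.1250 10.2500 14.2500] v=[-3.2500 5.0000 -2.0000]
Step 4: x=[3.5000 12.1875 13.7500] v=[-3.2500 3.8750 -1.0000]
Step 5: x=[4.4688 10.5625 14.9688] v=[1.9375 -3.2500 2.4375]
Step 6: x=[6.2500 8.0938 16.4844] v=[3.5624 -4.9374 3.0312]
Step 7: x=[5.8281 8.8985 16.3047] v=[-0.8438 1.6094 -0.3594]
Step 8: x=[4.0274 11.8711 14.9219] v=[-3.6015 5.9452 -2.7656]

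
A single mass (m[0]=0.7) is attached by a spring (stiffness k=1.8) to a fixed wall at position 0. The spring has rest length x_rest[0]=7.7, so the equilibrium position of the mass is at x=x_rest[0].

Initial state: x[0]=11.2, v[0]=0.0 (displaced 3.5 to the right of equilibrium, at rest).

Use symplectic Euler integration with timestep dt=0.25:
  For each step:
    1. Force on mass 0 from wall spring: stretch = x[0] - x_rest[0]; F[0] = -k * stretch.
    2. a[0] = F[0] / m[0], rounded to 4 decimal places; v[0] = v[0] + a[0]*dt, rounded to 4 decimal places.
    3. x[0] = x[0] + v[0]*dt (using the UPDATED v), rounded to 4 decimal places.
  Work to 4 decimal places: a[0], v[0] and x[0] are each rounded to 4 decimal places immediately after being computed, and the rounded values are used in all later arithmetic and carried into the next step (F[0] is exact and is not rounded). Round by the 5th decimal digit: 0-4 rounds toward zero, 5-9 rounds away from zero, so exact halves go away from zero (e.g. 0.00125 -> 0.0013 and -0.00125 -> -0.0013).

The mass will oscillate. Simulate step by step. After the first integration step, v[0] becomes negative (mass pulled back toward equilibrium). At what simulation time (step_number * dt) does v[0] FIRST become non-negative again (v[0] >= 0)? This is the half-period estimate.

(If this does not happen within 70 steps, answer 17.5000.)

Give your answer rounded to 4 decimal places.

Step 0: x=[11.2000] v=[0.0000]
Step 1: x=[10.6375] v=[-2.2500]
Step 2: x=[9.6029] v=[-4.1384]
Step 3: x=[8.2625] v=[-5.3617]
Step 4: x=[6.8317] v=[-5.7233]
Step 5: x=[5.5404] v=[-5.1651]
Step 6: x=[4.5962] v=[-3.7768]
Step 7: x=[4.1508] v=[-1.7815]
Step 8: x=[4.2758] v=[0.5001]
First v>=0 after going negative at step 8, time=2.0000

Answer: 2.0000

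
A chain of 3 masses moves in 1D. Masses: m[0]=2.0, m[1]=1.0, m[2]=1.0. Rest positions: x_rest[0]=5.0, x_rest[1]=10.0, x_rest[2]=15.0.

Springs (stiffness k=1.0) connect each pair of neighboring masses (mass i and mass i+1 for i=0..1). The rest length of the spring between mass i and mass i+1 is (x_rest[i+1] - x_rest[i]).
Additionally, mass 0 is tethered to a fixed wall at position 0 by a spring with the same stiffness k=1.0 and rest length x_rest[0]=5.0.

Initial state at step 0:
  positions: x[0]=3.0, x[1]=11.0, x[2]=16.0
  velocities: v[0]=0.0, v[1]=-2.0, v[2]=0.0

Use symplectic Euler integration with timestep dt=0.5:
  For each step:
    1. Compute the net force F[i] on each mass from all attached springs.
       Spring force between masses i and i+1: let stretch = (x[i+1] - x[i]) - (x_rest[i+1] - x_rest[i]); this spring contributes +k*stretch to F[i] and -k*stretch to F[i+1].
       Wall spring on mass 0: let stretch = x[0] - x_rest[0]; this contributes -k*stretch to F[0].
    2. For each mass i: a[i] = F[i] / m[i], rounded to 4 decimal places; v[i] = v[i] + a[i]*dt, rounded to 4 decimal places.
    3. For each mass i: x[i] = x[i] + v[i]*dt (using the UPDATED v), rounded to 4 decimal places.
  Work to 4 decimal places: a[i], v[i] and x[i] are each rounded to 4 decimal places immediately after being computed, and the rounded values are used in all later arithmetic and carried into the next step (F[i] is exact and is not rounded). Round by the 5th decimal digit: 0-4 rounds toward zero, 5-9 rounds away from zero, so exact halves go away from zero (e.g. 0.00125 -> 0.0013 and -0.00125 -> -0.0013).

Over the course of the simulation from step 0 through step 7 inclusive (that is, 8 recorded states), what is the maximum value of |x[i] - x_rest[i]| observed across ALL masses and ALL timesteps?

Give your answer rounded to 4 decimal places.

Step 0: x=[3.0000 11.0000 16.0000] v=[0.0000 -2.0000 0.0000]
Step 1: x=[3.6250 9.2500 16.0000] v=[1.2500 -3.5000 0.0000]
Step 2: x=[4.5000 7.7813 15.5625] v=[1.7500 -2.9375 -0.8750]
Step 3: x=[5.2227 7.4375 14.4297] v=[1.4453 -0.6876 -2.2656]
Step 4: x=[5.5694 8.2881 12.7989] v=[0.6933 1.7011 -3.2617]
Step 5: x=[5.5597 9.5867 11.2904] v=[-0.0194 2.5972 -3.0171]
Step 6: x=[5.3584 10.3045 10.6059] v=[-0.4026 1.4356 -1.3690]
Step 7: x=[5.1056 9.8611 11.0961] v=[-0.5057 -0.8868 0.9803]
Max displacement = 4.3941

Answer: 4.3941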